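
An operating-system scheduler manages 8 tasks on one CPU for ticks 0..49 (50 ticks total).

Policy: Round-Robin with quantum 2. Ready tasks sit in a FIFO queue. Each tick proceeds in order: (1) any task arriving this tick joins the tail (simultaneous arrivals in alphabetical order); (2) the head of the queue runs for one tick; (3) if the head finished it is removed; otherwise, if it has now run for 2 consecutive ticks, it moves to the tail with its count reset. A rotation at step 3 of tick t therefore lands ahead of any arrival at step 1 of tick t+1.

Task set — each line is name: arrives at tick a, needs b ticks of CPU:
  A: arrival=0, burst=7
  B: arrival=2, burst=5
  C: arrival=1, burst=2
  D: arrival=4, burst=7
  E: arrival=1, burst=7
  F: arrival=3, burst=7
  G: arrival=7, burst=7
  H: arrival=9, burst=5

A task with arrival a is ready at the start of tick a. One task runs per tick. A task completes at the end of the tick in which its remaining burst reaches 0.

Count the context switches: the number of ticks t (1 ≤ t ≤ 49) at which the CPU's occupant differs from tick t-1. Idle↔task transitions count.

t=0: queue=[A] q_used=0 → run A
t=1: queue=[A,C,E] q_used=1 → run A
t=2: queue=[C,E,A,B] q_used=0 → run C
t=3: queue=[C,E,A,B,F] q_used=1 → run C
t=4: queue=[E,A,B,F,D] q_used=0 → run E
t=5: queue=[E,A,B,F,D] q_used=1 → run E
t=6: queue=[A,B,F,D,E] q_used=0 → run A
t=7: queue=[A,B,F,D,E,G] q_used=1 → run A
t=8: queue=[B,F,D,E,G,A] q_used=0 → run B
t=9: queue=[B,F,D,E,G,A,H] q_used=1 → run B
t=10: queue=[F,D,E,G,A,H,B] q_used=0 → run F
t=11: queue=[F,D,E,G,A,H,B] q_used=1 → run F
t=12: queue=[D,E,G,A,H,B,F] q_used=0 → run D
t=13: queue=[D,E,G,A,H,B,F] q_used=1 → run D
t=14: queue=[E,G,A,H,B,F,D] q_used=0 → run E
t=15: queue=[E,G,A,H,B,F,D] q_used=1 → run E
t=16: queue=[G,A,H,B,F,D,E] q_used=0 → run G
t=17: queue=[G,A,H,B,F,D,E] q_used=1 → run G
t=18: queue=[A,H,B,F,D,E,G] q_used=0 → run A
t=19: queue=[A,H,B,F,D,E,G] q_used=1 → run A
t=20: queue=[H,B,F,D,E,G,A] q_used=0 → run H
t=21: queue=[H,B,F,D,E,G,A] q_used=1 → run H
t=22: queue=[B,F,D,E,G,A,H] q_used=0 → run B
t=23: queue=[B,F,D,E,G,A,H] q_used=1 → run B
t=24: queue=[F,D,E,G,A,H,B] q_used=0 → run F
t=25: queue=[F,D,E,G,A,H,B] q_used=1 → run F
t=26: queue=[D,E,G,A,H,B,F] q_used=0 → run D
t=27: queue=[D,E,G,A,H,B,F] q_used=1 → run D
t=28: queue=[E,G,A,H,B,F,D] q_used=0 → run E
t=29: queue=[E,G,A,H,B,F,D] q_used=1 → run E
t=30: queue=[G,A,H,B,F,D,E] q_used=0 → run G
t=31: queue=[G,A,H,B,F,D,E] q_used=1 → run G
t=32: queue=[A,H,B,F,D,E,G] q_used=0 → run A
t=33: queue=[H,B,F,D,E,G] q_used=0 → run H
t=34: queue=[H,B,F,D,E,G] q_used=1 → run H
t=35: queue=[B,F,D,E,G,H] q_used=0 → run B
t=36: queue=[F,D,E,G,H] q_used=0 → run F
t=37: queue=[F,D,E,G,H] q_used=1 → run F
t=38: queue=[D,E,G,H,F] q_used=0 → run D
t=39: queue=[D,E,G,H,F] q_used=1 → run D
t=40: queue=[E,G,H,F,D] q_used=0 → run E
t=41: queue=[G,H,F,D] q_used=0 → run G
t=42: queue=[G,H,F,D] q_used=1 → run G
t=43: queue=[H,F,D,G] q_used=0 → run H
t=44: queue=[F,D,G] q_used=0 → run F
t=45: queue=[D,G] q_used=0 → run D
t=46: queue=[G] q_used=0 → run G
t=47: (idle)
t=48: (idle)
t=49: (idle)

context switches = 27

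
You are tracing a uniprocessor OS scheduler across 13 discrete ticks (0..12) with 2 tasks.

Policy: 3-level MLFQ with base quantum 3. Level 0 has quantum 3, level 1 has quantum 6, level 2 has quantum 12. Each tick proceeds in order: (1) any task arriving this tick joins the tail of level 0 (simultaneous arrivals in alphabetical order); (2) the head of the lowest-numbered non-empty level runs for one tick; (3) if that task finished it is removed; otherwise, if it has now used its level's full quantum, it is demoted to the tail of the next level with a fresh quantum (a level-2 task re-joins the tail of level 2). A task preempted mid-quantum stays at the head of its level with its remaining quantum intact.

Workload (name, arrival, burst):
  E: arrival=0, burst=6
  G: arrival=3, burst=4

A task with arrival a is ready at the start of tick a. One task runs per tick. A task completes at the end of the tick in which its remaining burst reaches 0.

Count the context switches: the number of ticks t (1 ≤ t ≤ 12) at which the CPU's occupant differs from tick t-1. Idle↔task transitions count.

t=0: L0/L1/L2 = E/-/- → run E
t=1: L0/L1/L2 = E/-/- → run E
t=2: L0/L1/L2 = E/-/- → run E
t=3: L0/L1/L2 = G/E/- → run G
t=4: L0/L1/L2 = G/E/- → run G
t=5: L0/L1/L2 = G/E/- → run G
t=6: L0/L1/L2 = -/EG/- → run E
t=7: L0/L1/L2 = -/EG/- → run E
t=8: L0/L1/L2 = -/EG/- → run E
t=9: L0/L1/L2 = -/G/- → run G
t=10: (idle)
t=11: (idle)
t=12: (idle)

context switches = 4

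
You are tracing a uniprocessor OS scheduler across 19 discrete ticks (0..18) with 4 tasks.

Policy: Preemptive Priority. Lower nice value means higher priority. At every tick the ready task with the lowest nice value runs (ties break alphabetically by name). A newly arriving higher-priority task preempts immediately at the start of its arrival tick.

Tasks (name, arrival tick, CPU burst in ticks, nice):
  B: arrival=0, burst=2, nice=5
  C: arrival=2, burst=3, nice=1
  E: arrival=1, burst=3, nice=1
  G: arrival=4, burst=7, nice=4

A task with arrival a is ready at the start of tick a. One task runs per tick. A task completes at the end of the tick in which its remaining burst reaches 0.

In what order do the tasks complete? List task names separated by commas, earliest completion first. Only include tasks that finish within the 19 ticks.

t=0: ready={B} → run B
t=1: ready={B,E} → run E
t=2: ready={B,C,E} → run C
t=3: ready={B,C,E} → run C
t=4: ready={B,C,E,G} → run C
t=5: ready={B,E,G} → run E
t=6: ready={B,E,G} → run E
t=7: ready={B,G} → run G
t=8: ready={B,G} → run G
t=9: ready={B,G} → run G
t=10: ready={B,G} → run G
t=11: ready={B,G} → run G
t=12: ready={B,G} → run G
t=13: ready={B,G} → run G
t=14: ready={B} → run B
t=15: (idle)
t=16: (idle)
t=17: (idle)
t=18: (idle)

completion order = C, E, G, B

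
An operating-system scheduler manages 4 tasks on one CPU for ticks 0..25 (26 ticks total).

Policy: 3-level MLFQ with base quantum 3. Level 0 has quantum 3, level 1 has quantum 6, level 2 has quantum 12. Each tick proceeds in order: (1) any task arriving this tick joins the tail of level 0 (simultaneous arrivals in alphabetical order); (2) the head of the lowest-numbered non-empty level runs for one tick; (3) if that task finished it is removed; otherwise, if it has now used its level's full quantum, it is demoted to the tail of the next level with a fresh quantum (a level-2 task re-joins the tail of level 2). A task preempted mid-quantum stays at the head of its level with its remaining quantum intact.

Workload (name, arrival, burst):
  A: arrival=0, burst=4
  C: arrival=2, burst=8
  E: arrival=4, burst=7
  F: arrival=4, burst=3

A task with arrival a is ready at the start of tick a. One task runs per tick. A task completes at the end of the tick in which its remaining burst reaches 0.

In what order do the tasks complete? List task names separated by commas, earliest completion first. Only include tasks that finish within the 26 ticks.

t=0: L0/L1/L2 = A/-/- → run A
t=1: L0/L1/L2 = A/-/- → run A
t=2: L0/L1/L2 = AC/-/- → run A
t=3: L0/L1/L2 = C/A/- → run C
t=4: L0/L1/L2 = CEF/A/- → run C
t=5: L0/L1/L2 = CEF/A/- → run C
t=6: L0/L1/L2 = EF/AC/- → run E
t=7: L0/L1/L2 = EF/AC/- → run E
t=8: L0/L1/L2 = EF/AC/- → run E
t=9: L0/L1/L2 = F/ACE/- → run F
t=10: L0/L1/L2 = F/ACE/- → run F
t=11: L0/L1/L2 = F/ACE/- → run F
t=12: L0/L1/L2 = -/ACE/- → run A
t=13: L0/L1/L2 = -/CE/- → run C
t=14: L0/L1/L2 = -/CE/- → run C
t=15: L0/L1/L2 = -/CE/- → run C
t=16: L0/L1/L2 = -/CE/- → run C
t=17: L0/L1/L2 = -/CE/- → run C
t=18: L0/L1/L2 = -/E/- → run E
t=19: L0/L1/L2 = -/E/- → run E
t=20: L0/L1/L2 = -/E/- → run E
t=21: L0/L1/L2 = -/E/- → run E
t=22: (idle)
t=23: (idle)
t=24: (idle)
t=25: (idle)

completion order = F, A, C, E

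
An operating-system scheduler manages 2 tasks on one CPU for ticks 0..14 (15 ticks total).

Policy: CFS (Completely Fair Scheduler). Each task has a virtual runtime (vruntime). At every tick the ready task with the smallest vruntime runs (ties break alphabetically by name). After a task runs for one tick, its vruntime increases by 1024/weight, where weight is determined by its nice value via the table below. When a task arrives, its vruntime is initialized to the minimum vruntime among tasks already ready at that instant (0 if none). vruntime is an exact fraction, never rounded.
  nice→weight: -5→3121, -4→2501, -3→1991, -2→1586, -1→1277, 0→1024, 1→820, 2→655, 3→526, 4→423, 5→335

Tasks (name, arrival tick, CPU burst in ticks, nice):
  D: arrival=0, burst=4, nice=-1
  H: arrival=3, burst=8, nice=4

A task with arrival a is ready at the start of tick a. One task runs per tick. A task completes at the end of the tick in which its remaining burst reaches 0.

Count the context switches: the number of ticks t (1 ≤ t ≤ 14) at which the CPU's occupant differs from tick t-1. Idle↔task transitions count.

context switches = 2

t=0: vr[D=0] → run D
t=1: vr[D=1024/1277] → run D
t=2: vr[D=2048/1277] → run D
t=3: vr[D=3072/1277 H=3072/1277] → run D
t=4: vr[H=3072/1277] → run H
t=5: vr[H=2607104/540171] → run H
t=6: vr[H=3914752/540171] → run H
t=7: vr[H=1740800/180057] → run H
t=8: vr[H=6530048/540171] → run H
t=9: vr[H=7837696/540171] → run H
t=10: vr[H=3048448/180057] → run H
t=11: vr[H=10452992/540171] → run H
t=12: (idle)
t=13: (idle)
t=14: (idle)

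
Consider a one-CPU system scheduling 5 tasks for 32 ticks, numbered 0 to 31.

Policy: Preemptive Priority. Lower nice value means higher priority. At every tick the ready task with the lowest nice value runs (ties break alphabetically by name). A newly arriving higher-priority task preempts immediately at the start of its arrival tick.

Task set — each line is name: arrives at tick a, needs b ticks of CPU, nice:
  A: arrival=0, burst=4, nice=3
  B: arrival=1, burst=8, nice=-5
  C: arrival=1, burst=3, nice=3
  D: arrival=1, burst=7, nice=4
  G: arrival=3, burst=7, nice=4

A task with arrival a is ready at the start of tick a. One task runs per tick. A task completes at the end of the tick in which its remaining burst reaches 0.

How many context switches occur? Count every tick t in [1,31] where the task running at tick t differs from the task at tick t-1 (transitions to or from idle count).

context switches = 6

t=0: ready={A} → run A
t=1: ready={A,B,C,D} → run B
t=2: ready={A,B,C,D} → run B
t=3: ready={A,B,C,D,G} → run B
t=4: ready={A,B,C,D,G} → run B
t=5: ready={A,B,C,D,G} → run B
t=6: ready={A,B,C,D,G} → run B
t=7: ready={A,B,C,D,G} → run B
t=8: ready={A,B,C,D,G} → run B
t=9: ready={A,C,D,G} → run A
t=10: ready={A,C,D,G} → run A
t=11: ready={A,C,D,G} → run A
t=12: ready={C,D,G} → run C
t=13: ready={C,D,G} → run C
t=14: ready={C,D,G} → run C
t=15: ready={D,G} → run D
t=16: ready={D,G} → run D
t=17: ready={D,G} → run D
t=18: ready={D,G} → run D
t=19: ready={D,G} → run D
t=20: ready={D,G} → run D
t=21: ready={D,G} → run D
t=22: ready={G} → run G
t=23: ready={G} → run G
t=24: ready={G} → run G
t=25: ready={G} → run G
t=26: ready={G} → run G
t=27: ready={G} → run G
t=28: ready={G} → run G
t=29: (idle)
t=30: (idle)
t=31: (idle)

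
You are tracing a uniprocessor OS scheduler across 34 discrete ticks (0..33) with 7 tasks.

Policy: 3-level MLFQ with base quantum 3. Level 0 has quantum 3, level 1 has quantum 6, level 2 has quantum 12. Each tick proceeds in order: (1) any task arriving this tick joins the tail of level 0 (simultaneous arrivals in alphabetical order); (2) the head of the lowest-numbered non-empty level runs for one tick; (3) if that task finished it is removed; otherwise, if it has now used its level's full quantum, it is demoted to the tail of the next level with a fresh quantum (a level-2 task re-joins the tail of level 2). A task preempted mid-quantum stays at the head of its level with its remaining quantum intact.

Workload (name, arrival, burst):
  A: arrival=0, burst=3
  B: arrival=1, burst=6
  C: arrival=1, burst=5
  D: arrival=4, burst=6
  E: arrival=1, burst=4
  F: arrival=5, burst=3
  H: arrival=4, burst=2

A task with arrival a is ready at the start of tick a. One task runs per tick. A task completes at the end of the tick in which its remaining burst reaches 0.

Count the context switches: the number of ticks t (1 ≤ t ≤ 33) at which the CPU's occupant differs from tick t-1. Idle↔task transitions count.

context switches = 11

t=0: L0/L1/L2 = A/-/- → run A
t=1: L0/L1/L2 = ABCE/-/- → run A
t=2: L0/L1/L2 = ABCE/-/- → run A
t=3: L0/L1/L2 = BCE/-/- → run B
t=4: L0/L1/L2 = BCEDH/-/- → run B
t=5: L0/L1/L2 = BCEDHF/-/- → run B
t=6: L0/L1/L2 = CEDHF/B/- → run C
t=7: L0/L1/L2 = CEDHF/B/- → run C
t=8: L0/L1/L2 = CEDHF/B/- → run C
t=9: L0/L1/L2 = EDHF/BC/- → run E
t=10: L0/L1/L2 = EDHF/BC/- → run E
t=11: L0/L1/L2 = EDHF/BC/- → run E
t=12: L0/L1/L2 = DHF/BCE/- → run D
t=13: L0/L1/L2 = DHF/BCE/- → run D
t=14: L0/L1/L2 = DHF/BCE/- → run D
t=15: L0/L1/L2 = HF/BCED/- → run H
t=16: L0/L1/L2 = HF/BCED/- → run H
t=17: L0/L1/L2 = F/BCED/- → run F
t=18: L0/L1/L2 = F/BCED/- → run F
t=19: L0/L1/L2 = F/BCED/- → run F
t=20: L0/L1/L2 = -/BCED/- → run B
t=21: L0/L1/L2 = -/BCED/- → run B
t=22: L0/L1/L2 = -/BCED/- → run B
t=23: L0/L1/L2 = -/CED/- → run C
t=24: L0/L1/L2 = -/CED/- → run C
t=25: L0/L1/L2 = -/ED/- → run E
t=26: L0/L1/L2 = -/D/- → run D
t=27: L0/L1/L2 = -/D/- → run D
t=28: L0/L1/L2 = -/D/- → run D
t=29: (idle)
t=30: (idle)
t=31: (idle)
t=32: (idle)
t=33: (idle)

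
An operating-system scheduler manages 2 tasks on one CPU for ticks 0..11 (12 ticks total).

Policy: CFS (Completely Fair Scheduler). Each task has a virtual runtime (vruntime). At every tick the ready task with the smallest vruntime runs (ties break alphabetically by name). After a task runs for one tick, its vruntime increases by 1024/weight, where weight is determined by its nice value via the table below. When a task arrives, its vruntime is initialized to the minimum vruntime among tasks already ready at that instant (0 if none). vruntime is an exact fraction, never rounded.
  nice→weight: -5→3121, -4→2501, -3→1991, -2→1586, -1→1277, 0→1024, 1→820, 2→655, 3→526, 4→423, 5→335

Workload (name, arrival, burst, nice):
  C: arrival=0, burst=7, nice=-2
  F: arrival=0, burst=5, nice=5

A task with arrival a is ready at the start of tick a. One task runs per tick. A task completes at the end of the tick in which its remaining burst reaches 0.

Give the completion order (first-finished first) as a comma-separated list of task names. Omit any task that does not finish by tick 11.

t=0: vr[C=0 F=0] → run C
t=1: vr[C=512/793 F=0] → run F
t=2: vr[C=512/793 F=1024/335] → run C
t=3: vr[C=1024/793 F=1024/335] → run C
t=4: vr[C=1536/793 F=1024/335] → run C
t=5: vr[C=2048/793 F=1024/335] → run C
t=6: vr[C=2560/793 F=1024/335] → run F
t=7: vr[C=2560/793 F=2048/335] → run C
t=8: vr[C=3072/793 F=2048/335] → run C
t=9: vr[F=2048/335] → run F
t=10: vr[F=3072/335] → run F
t=11: vr[F=4096/335] → run F

completion order = C, F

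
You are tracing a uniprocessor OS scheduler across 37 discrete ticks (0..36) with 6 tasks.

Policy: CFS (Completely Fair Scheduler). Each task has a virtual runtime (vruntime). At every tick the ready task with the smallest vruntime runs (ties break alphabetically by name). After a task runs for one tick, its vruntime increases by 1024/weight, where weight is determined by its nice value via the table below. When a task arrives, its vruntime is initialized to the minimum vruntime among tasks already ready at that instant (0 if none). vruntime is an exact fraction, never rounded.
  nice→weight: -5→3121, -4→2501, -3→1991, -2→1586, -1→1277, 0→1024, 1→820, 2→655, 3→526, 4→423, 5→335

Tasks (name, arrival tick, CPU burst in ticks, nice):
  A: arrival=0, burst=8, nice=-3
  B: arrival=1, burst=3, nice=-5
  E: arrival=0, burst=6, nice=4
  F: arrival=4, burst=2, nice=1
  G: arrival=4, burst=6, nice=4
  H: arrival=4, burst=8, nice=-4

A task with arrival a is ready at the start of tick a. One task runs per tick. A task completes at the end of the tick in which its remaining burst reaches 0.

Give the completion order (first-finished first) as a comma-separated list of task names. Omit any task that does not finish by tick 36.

completion order = B, F, H, A, E, G

t=0: vr[A=0 E=0] → run A
t=1: vr[A=1024/1991 B=0 E=0] → run B
t=2: vr[A=1024/1991 B=1024/3121 E=0] → run E
t=3: vr[A=1024/1991 B=1024/3121 E=1024/423] → run B
t=4: vr[A=1024/1991 B=2048/3121 E=1024/423 F=1024/1991 G=1024/1991 H=1024/1991] → run A
t=5: vr[A=2048/1991 B=2048/3121 E=1024/423 F=1024/1991 G=1024/1991 H=1024/1991] → run F
t=6: vr[A=2048/1991 B=2048/3121 E=1024/423 F=719616/408155 G=1024/1991 H=1024/1991] → run G
t=7: vr[A=2048/1991 B=2048/3121 E=1024/423 F=719616/408155 G=2471936/842193 H=1024/1991] → run H
t=8: vr[A=2048/1991 B=2048/3121 E=1024/423 F=719616/408155 G=2471936/842193 H=4599808/4979491] → run B
t=9: vr[A=2048/1991 E=1024/423 F=719616/408155 G=2471936/842193 H=4599808/4979491] → run H
t=10: vr[A=2048/1991 E=1024/423 F=719616/408155 G=2471936/842193 H=6638592/4979491] → run A
t=11: vr[A=3072/1991 E=1024/423 F=719616/408155 G=2471936/842193 H=6638592/4979491] → run H
t=12: vr[A=3072/1991 E=1024/423 F=719616/408155 G=2471936/842193 H=8677376/4979491] → run A
t=13: vr[A=4096/1991 E=1024/423 F=719616/408155 G=2471936/842193 H=8677376/4979491] → run H
t=14: vr[A=4096/1991 E=1024/423 F=719616/408155 G=2471936/842193 H=10716160/4979491] → run F
t=15: vr[A=4096/1991 E=1024/423 G=2471936/842193 H=10716160/4979491] → run A
t=16: vr[A=5120/1991 E=1024/423 G=2471936/842193 H=10716160/4979491] → run H
t=17: vr[A=5120/1991 E=1024/423 G=2471936/842193 H=12754944/4979491] → run E
t=18: vr[A=5120/1991 E=2048/423 G=2471936/842193 H=12754944/4979491] → run H
t=19: vr[A=5120/1991 E=2048/423 G=2471936/842193 H=14793728/4979491] → run A
t=20: vr[A=6144/1991 E=2048/423 G=2471936/842193 H=14793728/4979491] → run G
t=21: vr[A=6144/1991 E=2048/423 G=4510720/842193 H=14793728/4979491] → run H
t=22: vr[A=6144/1991 E=2048/423 G=4510720/842193 H=16832512/4979491] → run A
t=23: vr[A=7168/1991 E=2048/423 G=4510720/842193 H=16832512/4979491] → run H
t=24: vr[A=7168/1991 E=2048/423 G=4510720/842193] → run A
t=25: vr[E=2048/423 G=4510720/842193] → run E
t=26: vr[E=1024/141 G=4510720/842193] → run G
t=27: vr[E=1024/141 G=2183168/280731] → run E
t=28: vr[E=4096/423 G=2183168/280731] → run G
t=29: vr[E=4096/423 G=8588288/842193] → run E
t=30: vr[E=5120/423 G=8588288/842193] → run G
t=31: vr[E=5120/423 G=10627072/842193] → run E
t=32: vr[G=10627072/842193] → run G
t=33: (idle)
t=34: (idle)
t=35: (idle)
t=36: (idle)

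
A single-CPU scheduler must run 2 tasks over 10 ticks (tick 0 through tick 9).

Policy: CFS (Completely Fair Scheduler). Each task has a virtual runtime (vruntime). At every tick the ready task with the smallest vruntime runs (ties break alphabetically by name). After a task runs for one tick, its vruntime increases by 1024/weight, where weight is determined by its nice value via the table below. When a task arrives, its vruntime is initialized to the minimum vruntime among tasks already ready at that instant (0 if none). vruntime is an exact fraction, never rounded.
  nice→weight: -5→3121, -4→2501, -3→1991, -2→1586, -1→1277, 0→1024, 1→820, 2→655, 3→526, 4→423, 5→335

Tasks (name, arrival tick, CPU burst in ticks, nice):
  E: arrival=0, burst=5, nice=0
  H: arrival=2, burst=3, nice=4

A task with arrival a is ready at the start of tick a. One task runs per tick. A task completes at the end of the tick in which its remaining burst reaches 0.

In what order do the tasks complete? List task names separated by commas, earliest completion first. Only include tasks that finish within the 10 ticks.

completion order = E, H

t=0: vr[E=0] → run E
t=1: vr[E=1] → run E
t=2: vr[E=2 H=2] → run E
t=3: vr[E=3 H=2] → run H
t=4: vr[E=3 H=1870/423] → run E
t=5: vr[E=4 H=1870/423] → run E
t=6: vr[H=1870/423] → run H
t=7: vr[H=2894/423] → run H
t=8: (idle)
t=9: (idle)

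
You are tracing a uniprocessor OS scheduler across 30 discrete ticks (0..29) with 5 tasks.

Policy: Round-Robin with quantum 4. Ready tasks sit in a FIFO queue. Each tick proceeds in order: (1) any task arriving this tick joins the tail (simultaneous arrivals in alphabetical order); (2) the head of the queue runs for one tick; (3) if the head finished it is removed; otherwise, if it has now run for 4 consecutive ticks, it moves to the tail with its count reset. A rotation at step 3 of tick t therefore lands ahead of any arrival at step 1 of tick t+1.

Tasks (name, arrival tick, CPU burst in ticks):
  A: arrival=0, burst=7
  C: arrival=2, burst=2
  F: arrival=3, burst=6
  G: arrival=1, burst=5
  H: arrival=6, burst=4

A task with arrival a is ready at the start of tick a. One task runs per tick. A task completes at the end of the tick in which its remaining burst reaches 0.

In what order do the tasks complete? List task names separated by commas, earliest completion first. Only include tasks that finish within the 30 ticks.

t=0: queue=[A] q_used=0 → run A
t=1: queue=[A,G] q_used=1 → run A
t=2: queue=[A,G,C] q_used=2 → run A
t=3: queue=[A,G,C,F] q_used=3 → run A
t=4: queue=[G,C,F,A] q_used=0 → run G
t=5: queue=[G,C,F,A] q_used=1 → run G
t=6: queue=[G,C,F,A,H] q_used=2 → run G
t=7: queue=[G,C,F,A,H] q_used=3 → run G
t=8: queue=[C,F,A,H,G] q_used=0 → run C
t=9: queue=[C,F,A,H,G] q_used=1 → run C
t=10: queue=[F,A,H,G] q_used=0 → run F
t=11: queue=[F,A,H,G] q_used=1 → run F
t=12: queue=[F,A,H,G] q_used=2 → run F
t=13: queue=[F,A,H,G] q_used=3 → run F
t=14: queue=[A,H,G,F] q_used=0 → run A
t=15: queue=[A,H,G,F] q_used=1 → run A
t=16: queue=[A,H,G,F] q_used=2 → run A
t=17: queue=[H,G,F] q_used=0 → run H
t=18: queue=[H,G,F] q_used=1 → run H
t=19: queue=[H,G,F] q_used=2 → run H
t=20: queue=[H,G,F] q_used=3 → run H
t=21: queue=[G,F] q_used=0 → run G
t=22: queue=[F] q_used=0 → run F
t=23: queue=[F] q_used=1 → run F
t=24: (idle)
t=25: (idle)
t=26: (idle)
t=27: (idle)
t=28: (idle)
t=29: (idle)

completion order = C, A, H, G, F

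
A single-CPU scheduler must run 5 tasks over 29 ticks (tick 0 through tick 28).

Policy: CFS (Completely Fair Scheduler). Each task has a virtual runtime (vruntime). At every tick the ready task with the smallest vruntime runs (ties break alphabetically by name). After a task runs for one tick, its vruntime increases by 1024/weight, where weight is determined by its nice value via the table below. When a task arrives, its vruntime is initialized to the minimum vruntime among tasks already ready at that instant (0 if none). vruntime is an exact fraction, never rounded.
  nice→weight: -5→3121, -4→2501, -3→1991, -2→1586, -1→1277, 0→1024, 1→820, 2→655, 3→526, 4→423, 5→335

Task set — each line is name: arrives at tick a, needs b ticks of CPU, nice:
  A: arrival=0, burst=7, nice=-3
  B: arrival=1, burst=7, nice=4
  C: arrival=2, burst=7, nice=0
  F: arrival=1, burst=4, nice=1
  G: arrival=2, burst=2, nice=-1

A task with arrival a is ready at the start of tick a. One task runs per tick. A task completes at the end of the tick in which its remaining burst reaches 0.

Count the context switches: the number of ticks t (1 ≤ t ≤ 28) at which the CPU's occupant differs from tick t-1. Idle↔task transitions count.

context switches = 22

t=0: vr[A=0] → run A
t=1: vr[A=1024/1991 B=1024/1991 F=1024/1991] → run A
t=2: vr[A=2048/1991 B=1024/1991 C=1024/1991 F=1024/1991 G=1024/1991] → run B
t=3: vr[A=2048/1991 B=2471936/842193 C=1024/1991 F=1024/1991 G=1024/1991] → run C
t=4: vr[A=2048/1991 B=2471936/842193 C=3015/1991 F=1024/1991 G=1024/1991] → run F
t=5: vr[A=2048/1991 B=2471936/842193 C=3015/1991 F=719616/408155 G=1024/1991] → run G
t=6: vr[A=2048/1991 B=2471936/842193 C=3015/1991 F=719616/408155 G=3346432/2542507] → run A
t=7: vr[A=3072/1991 B=2471936/842193 C=3015/1991 F=719616/408155 G=3346432/2542507] → run G
t=8: vr[A=3072/1991 B=2471936/842193 C=3015/1991 F=719616/408155] → run C
t=9: vr[A=3072/1991 B=2471936/842193 C=5006/1991 F=719616/408155] → run A
t=10: vr[A=4096/1991 B=2471936/842193 C=5006/1991 F=719616/408155] → run F
t=11: vr[A=4096/1991 B=2471936/842193 C=5006/1991 F=1229312/408155] → run A
t=12: vr[A=5120/1991 B=2471936/842193 C=5006/1991 F=1229312/408155] → run C
t=13: vr[A=5120/1991 B=2471936/842193 C=6997/1991 F=1229312/408155] → run A
t=14: vr[A=6144/1991 B=2471936/842193 C=6997/1991 F=1229312/408155] → run B
t=15: vr[A=6144/1991 B=4510720/842193 C=6997/1991 F=1229312/408155] → run F
t=16: vr[A=6144/1991 B=4510720/842193 C=6997/1991 F=1739008/408155] → run A
t=17: vr[B=4510720/842193 C=6997/1991 F=1739008/408155] → run C
t=18: vr[B=4510720/842193 C=8988/1991 F=1739008/408155] → run F
t=19: vr[B=4510720/842193 C=8988/1991] → run C
t=20: vr[B=4510720/842193 C=10979/1991] → run B
t=21: vr[B=2183168/280731 C=10979/1991] → run C
t=22: vr[B=2183168/280731 C=12970/1991] → run C
t=23: vr[B=2183168/280731] → run B
t=24: vr[B=8588288/842193] → run B
t=25: vr[B=10627072/842193] → run B
t=26: vr[B=4221952/280731] → run B
t=27: (idle)
t=28: (idle)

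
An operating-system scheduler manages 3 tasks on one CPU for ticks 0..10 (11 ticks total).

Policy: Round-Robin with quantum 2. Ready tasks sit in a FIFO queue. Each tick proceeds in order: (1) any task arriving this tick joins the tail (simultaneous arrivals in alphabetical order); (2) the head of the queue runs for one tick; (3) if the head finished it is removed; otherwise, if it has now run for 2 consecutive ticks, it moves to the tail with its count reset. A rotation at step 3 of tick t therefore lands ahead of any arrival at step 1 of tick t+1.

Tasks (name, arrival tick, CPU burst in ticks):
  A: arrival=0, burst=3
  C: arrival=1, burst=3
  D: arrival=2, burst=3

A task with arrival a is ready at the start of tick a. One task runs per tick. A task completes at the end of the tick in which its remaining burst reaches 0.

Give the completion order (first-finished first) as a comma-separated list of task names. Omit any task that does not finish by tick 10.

completion order = A, C, D

t=0: queue=[A] q_used=0 → run A
t=1: queue=[A,C] q_used=1 → run A
t=2: queue=[C,A,D] q_used=0 → run C
t=3: queue=[C,A,D] q_used=1 → run C
t=4: queue=[A,D,C] q_used=0 → run A
t=5: queue=[D,C] q_used=0 → run D
t=6: queue=[D,C] q_used=1 → run D
t=7: queue=[C,D] q_used=0 → run C
t=8: queue=[D] q_used=0 → run D
t=9: (idle)
t=10: (idle)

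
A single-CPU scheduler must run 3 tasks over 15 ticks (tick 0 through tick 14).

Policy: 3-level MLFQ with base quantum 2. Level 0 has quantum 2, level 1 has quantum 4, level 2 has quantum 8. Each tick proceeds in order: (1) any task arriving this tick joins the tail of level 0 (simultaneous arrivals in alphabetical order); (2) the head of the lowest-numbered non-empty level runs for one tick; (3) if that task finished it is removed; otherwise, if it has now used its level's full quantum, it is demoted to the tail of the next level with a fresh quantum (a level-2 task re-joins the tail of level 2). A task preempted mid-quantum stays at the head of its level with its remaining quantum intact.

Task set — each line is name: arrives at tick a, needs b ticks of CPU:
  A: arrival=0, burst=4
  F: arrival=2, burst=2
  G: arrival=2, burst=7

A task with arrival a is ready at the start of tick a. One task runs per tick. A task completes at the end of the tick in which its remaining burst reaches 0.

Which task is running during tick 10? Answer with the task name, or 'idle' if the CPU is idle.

running at tick 10 = G

t=0: L0/L1/L2 = A/-/- → run A
t=1: L0/L1/L2 = A/-/- → run A
t=2: L0/L1/L2 = FG/A/- → run F
t=3: L0/L1/L2 = FG/A/- → run F
t=4: L0/L1/L2 = G/A/- → run G
t=5: L0/L1/L2 = G/A/- → run G
t=6: L0/L1/L2 = -/AG/- → run A
t=7: L0/L1/L2 = -/AG/- → run A
t=8: L0/L1/L2 = -/G/- → run G
t=9: L0/L1/L2 = -/G/- → run G
t=10: L0/L1/L2 = -/G/- → run G
t=11: L0/L1/L2 = -/G/- → run G
t=12: L0/L1/L2 = -/-/G → run G
t=13: (idle)
t=14: (idle)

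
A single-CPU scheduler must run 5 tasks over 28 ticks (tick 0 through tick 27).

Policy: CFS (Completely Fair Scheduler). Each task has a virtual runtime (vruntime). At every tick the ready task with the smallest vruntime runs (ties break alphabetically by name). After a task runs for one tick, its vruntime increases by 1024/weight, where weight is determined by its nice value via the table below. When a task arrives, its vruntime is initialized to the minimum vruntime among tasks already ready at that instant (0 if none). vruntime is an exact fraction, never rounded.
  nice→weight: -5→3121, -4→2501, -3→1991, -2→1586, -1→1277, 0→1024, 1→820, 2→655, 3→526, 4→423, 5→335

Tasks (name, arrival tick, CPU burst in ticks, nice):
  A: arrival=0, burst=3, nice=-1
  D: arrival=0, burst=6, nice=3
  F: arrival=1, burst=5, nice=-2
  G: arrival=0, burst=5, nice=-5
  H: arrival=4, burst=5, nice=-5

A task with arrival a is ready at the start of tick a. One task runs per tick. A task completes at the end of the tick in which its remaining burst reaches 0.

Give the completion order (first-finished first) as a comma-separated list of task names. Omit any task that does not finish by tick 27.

t=0: vr[A=0 D=0 G=0] → run A
t=1: vr[A=1024/1277 D=0 F=0 G=0] → run D
t=2: vr[A=1024/1277 D=512/263 F=0 G=0] → run F
t=3: vr[A=1024/1277 D=512/263 F=512/793 G=0] → run G
t=4: vr[A=1024/1277 D=512/263 F=512/793 G=1024/3121 H=1024/3121] → run G
t=5: vr[A=1024/1277 D=512/263 F=512/793 G=2048/3121 H=1024/3121] → run H
t=6: vr[A=1024/1277 D=512/263 F=512/793 G=2048/3121 H=2048/3121] → run F
t=7: vr[A=1024/1277 D=512/263 F=1024/793 G=2048/3121 H=2048/3121] → run G
t=8: vr[A=1024/1277 D=512/263 F=1024/793 G=3072/3121 H=2048/3121] → run H
t=9: vr[A=1024/1277 D=512/263 F=1024/793 G=3072/3121 H=3072/3121] → run A
t=10: vr[A=2048/1277 D=512/263 F=1024/793 G=3072/3121 H=3072/3121] → run G
t=11: vr[A=2048/1277 D=512/263 F=1024/793 G=4096/3121 H=3072/3121] → run H
t=12: vr[A=2048/1277 D=512/263 F=1024/793 G=4096/3121 H=4096/3121] → run F
t=13: vr[A=2048/1277 D=512/263 F=1536/793 G=4096/3121 H=4096/3121] → run G
t=14: vr[A=2048/1277 D=512/263 F=1536/793 H=4096/3121] → run H
t=15: vr[A=2048/1277 D=512/263 F=1536/793 H=5120/3121] → run A
t=16: vr[D=512/263 F=1536/793 H=5120/3121] → run H
t=17: vr[D=512/263 F=1536/793] → run F
t=18: vr[D=512/263 F=2048/793] → run D
t=19: vr[D=1024/263 F=2048/793] → run F
t=20: vr[D=1024/263] → run D
t=21: vr[D=1536/263] → run D
t=22: vr[D=2048/263] → run D
t=23: vr[D=2560/263] → run D
t=24: (idle)
t=25: (idle)
t=26: (idle)
t=27: (idle)

completion order = G, A, H, F, D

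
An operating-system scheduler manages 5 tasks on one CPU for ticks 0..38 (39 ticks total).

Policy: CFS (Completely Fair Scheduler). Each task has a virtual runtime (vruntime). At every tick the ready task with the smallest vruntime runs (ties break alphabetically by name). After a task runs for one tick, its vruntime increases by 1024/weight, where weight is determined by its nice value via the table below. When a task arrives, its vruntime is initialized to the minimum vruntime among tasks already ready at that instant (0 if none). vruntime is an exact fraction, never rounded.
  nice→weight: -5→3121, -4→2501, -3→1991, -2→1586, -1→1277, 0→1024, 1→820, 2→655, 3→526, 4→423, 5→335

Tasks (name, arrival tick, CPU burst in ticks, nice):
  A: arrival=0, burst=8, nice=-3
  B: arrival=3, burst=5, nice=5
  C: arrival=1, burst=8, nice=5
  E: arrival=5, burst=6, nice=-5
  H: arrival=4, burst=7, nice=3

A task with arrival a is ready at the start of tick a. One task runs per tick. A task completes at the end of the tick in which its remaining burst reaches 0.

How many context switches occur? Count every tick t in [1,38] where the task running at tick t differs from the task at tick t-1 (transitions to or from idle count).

context switches = 29

t=0: vr[A=0] → run A
t=1: vr[A=1024/1991 C=1024/1991] → run A
t=2: vr[A=2048/1991 C=1024/1991] → run C
t=3: vr[A=2048/1991 B=2048/1991 C=2381824/666985] → run A
t=4: vr[A=3072/1991 B=2048/1991 C=2381824/666985 H=2048/1991] → run B
t=5: vr[A=3072/1991 B=2724864/666985 C=2381824/666985 E=2048/1991 H=2048/1991] → run E
t=6: vr[A=3072/1991 B=2724864/666985 C=2381824/666985 E=8430592/6213911 H=2048/1991] → run H
t=7: vr[A=3072/1991 B=2724864/666985 C=2381824/666985 E=8430592/6213911 H=1558016/523633] → run E
t=8: vr[A=3072/1991 B=2724864/666985 C=2381824/666985 E=10469376/6213911 H=1558016/523633] → run A
t=9: vr[A=4096/1991 B=2724864/666985 C=2381824/666985 E=10469376/6213911 H=1558016/523633] → run E
t=10: vr[A=4096/1991 B=2724864/666985 C=2381824/666985 E=12508160/6213911 H=1558016/523633] → run E
t=11: vr[A=4096/1991 B=2724864/666985 C=2381824/666985 E=14546944/6213911 H=1558016/523633] → run A
t=12: vr[A=5120/1991 B=2724864/666985 C=2381824/666985 E=14546944/6213911 H=1558016/523633] → run E
t=13: vr[A=5120/1991 B=2724864/666985 C=2381824/666985 E=16585728/6213911 H=1558016/523633] → run A
t=14: vr[A=6144/1991 B=2724864/666985 C=2381824/666985 E=16585728/6213911 H=1558016/523633] → run E
t=15: vr[A=6144/1991 B=2724864/666985 C=2381824/666985 H=1558016/523633] → run H
t=16: vr[A=6144/1991 B=2724864/666985 C=2381824/666985 H=2577408/523633] → run A
t=17: vr[A=7168/1991 B=2724864/666985 C=2381824/666985 H=2577408/523633] → run C
t=18: vr[A=7168/1991 B=2724864/666985 C=4420608/666985 H=2577408/523633] → run A
t=19: vr[B=2724864/666985 C=4420608/666985 H=2577408/523633] → run B
t=20: vr[B=4763648/666985 C=4420608/666985 H=2577408/523633] → run H
t=21: vr[B=4763648/666985 C=4420608/666985 H=3596800/523633] → run C
t=22: vr[B=4763648/666985 C=6459392/666985 H=3596800/523633] → run H
t=23: vr[B=4763648/666985 C=6459392/666985 H=4616192/523633] → run B
t=24: vr[B=6802432/666985 C=6459392/666985 H=4616192/523633] → run H
t=25: vr[B=6802432/666985 C=6459392/666985 H=5635584/523633] → run C
t=26: vr[B=6802432/666985 C=8498176/666985 H=5635584/523633] → run B
t=27: vr[B=8841216/666985 C=8498176/666985 H=5635584/523633] → run H
t=28: vr[B=8841216/666985 C=8498176/666985 H=6654976/523633] → run H
t=29: vr[B=8841216/666985 C=8498176/666985] → run C
t=30: vr[B=8841216/666985 C=2107392/133397] → run B
t=31: vr[C=2107392/133397] → run C
t=32: vr[C=12575744/666985] → run C
t=33: vr[C=14614528/666985] → run C
t=34: (idle)
t=35: (idle)
t=36: (idle)
t=37: (idle)
t=38: (idle)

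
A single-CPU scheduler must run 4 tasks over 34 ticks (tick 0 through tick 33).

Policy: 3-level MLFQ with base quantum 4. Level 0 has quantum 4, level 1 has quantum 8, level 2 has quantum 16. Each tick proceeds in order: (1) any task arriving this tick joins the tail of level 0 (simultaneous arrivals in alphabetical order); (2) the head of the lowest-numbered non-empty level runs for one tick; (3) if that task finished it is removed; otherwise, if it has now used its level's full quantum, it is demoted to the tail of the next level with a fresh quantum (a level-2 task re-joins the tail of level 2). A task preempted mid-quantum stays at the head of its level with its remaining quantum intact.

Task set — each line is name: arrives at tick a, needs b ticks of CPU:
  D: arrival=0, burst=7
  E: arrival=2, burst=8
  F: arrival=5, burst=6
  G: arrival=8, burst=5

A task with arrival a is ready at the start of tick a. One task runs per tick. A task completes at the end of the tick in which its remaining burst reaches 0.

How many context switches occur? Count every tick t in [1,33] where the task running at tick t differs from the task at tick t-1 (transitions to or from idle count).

t=0: L0/L1/L2 = D/-/- → run D
t=1: L0/L1/L2 = D/-/- → run D
t=2: L0/L1/L2 = DE/-/- → run D
t=3: L0/L1/L2 = DE/-/- → run D
t=4: L0/L1/L2 = E/D/- → run E
t=5: L0/L1/L2 = EF/D/- → run E
t=6: L0/L1/L2 = EF/D/- → run E
t=7: L0/L1/L2 = EF/D/- → run E
t=8: L0/L1/L2 = FG/DE/- → run F
t=9: L0/L1/L2 = FG/DE/- → run F
t=10: L0/L1/L2 = FG/DE/- → run F
t=11: L0/L1/L2 = FG/DE/- → run F
t=12: L0/L1/L2 = G/DEF/- → run G
t=13: L0/L1/L2 = G/DEF/- → run G
t=14: L0/L1/L2 = G/DEF/- → run G
t=15: L0/L1/L2 = G/DEF/- → run G
t=16: L0/L1/L2 = -/DEFG/- → run D
t=17: L0/L1/L2 = -/DEFG/- → run D
t=18: L0/L1/L2 = -/DEFG/- → run D
t=19: L0/L1/L2 = -/EFG/- → run E
t=20: L0/L1/L2 = -/EFG/- → run E
t=21: L0/L1/L2 = -/EFG/- → run E
t=22: L0/L1/L2 = -/EFG/- → run E
t=23: L0/L1/L2 = -/FG/- → run F
t=24: L0/L1/L2 = -/FG/- → run F
t=25: L0/L1/L2 = -/G/- → run G
t=26: (idle)
t=27: (idle)
t=28: (idle)
t=29: (idle)
t=30: (idle)
t=31: (idle)
t=32: (idle)
t=33: (idle)

context switches = 8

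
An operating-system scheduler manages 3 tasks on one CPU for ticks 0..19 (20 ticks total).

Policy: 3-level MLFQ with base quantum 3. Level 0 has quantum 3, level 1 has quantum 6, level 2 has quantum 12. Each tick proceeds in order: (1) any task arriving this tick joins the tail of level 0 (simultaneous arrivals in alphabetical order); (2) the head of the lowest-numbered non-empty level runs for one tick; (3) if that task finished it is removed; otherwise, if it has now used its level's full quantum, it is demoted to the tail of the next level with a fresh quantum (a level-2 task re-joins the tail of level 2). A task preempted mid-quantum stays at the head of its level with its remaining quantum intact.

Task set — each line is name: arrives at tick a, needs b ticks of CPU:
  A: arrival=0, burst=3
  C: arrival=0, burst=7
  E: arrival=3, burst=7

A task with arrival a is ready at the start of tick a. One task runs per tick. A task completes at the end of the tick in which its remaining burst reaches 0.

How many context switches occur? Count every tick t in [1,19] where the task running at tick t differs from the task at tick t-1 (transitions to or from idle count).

t=0: L0/L1/L2 = AC/-/- → run A
t=1: L0/L1/L2 = AC/-/- → run A
t=2: L0/L1/L2 = AC/-/- → run A
t=3: L0/L1/L2 = CE/-/- → run C
t=4: L0/L1/L2 = CE/-/- → run C
t=5: L0/L1/L2 = CE/-/- → run C
t=6: L0/L1/L2 = E/C/- → run E
t=7: L0/L1/L2 = E/C/- → run E
t=8: L0/L1/L2 = E/C/- → run E
t=9: L0/L1/L2 = -/CE/- → run C
t=10: L0/L1/L2 = -/CE/- → run C
t=11: L0/L1/L2 = -/CE/- → run C
t=12: L0/L1/L2 = -/CE/- → run C
t=13: L0/L1/L2 = -/E/- → run E
t=14: L0/L1/L2 = -/E/- → run E
t=15: L0/L1/L2 = -/E/- → run E
t=16: L0/L1/L2 = -/E/- → run E
t=17: (idle)
t=18: (idle)
t=19: (idle)

context switches = 5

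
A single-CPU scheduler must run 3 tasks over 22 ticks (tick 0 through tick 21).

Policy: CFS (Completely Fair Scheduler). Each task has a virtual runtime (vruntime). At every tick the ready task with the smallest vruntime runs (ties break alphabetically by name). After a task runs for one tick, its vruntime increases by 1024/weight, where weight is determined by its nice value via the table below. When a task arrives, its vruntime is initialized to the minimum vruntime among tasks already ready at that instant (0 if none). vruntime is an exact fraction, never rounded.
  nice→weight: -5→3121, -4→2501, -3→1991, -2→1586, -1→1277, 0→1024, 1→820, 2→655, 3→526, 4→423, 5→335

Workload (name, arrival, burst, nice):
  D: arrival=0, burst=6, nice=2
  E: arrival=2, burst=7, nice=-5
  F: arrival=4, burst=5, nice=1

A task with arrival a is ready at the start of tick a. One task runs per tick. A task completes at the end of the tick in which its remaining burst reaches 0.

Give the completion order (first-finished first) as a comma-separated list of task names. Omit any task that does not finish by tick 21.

t=0: vr[D=0] → run D
t=1: vr[D=1024/655] → run D
t=2: vr[D=2048/655 E=2048/655] → run D
t=3: vr[D=3072/655 E=2048/655] → run E
t=4: vr[D=3072/655 E=7062528/2044255 F=7062528/2044255] → run E
t=5: vr[D=3072/655 E=7733248/2044255 F=7062528/2044255] → run F
t=6: vr[D=3072/655 E=7733248/2044255 F=394229504/83814455] → run E
t=7: vr[D=3072/655 E=8403968/2044255 F=394229504/83814455] → run E
t=8: vr[D=3072/655 E=9074688/2044255 F=394229504/83814455] → run E
t=9: vr[D=3072/655 E=9745408/2044255 F=394229504/83814455] → run D
t=10: vr[D=4096/655 E=9745408/2044255 F=394229504/83814455] → run F
t=11: vr[D=4096/655 E=9745408/2044255 F=99779072/16762891] → run E
t=12: vr[D=4096/655 E=10416128/2044255 F=99779072/16762891] → run E
t=13: vr[D=4096/655 F=99779072/16762891] → run F
t=14: vr[D=4096/655 F=603561216/83814455] → run D
t=15: vr[D=1024/131 F=603561216/83814455] → run F
t=16: vr[D=1024/131 F=708227072/83814455] → run D
t=17: vr[F=708227072/83814455] → run F
t=18: (idle)
t=19: (idle)
t=20: (idle)
t=21: (idle)

completion order = E, D, F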